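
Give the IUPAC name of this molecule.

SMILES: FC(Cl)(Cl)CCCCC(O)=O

6,6-dichloro-6-fluorohexanoic acid

The longest chain bearing the –COOH group is 6 carbons long (hexane).
The highest-priority functional group is a carboxylic acid (terminal –COOH), so the name ends in -oic acid.
The numbering direction is chosen so that the carboxylic acid carbon is C-1 by definition.
This places two chloro groups at C-6; a fluoro group at C-6.
Prefixes are listed alphabetically: chloro, fluoro.
Putting it together: 6,6-dichloro-6-fluorohexanoic acid.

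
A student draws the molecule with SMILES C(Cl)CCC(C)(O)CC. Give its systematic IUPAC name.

6-chloro-3-methylhexan-3-ol

Counting along the main chain through the –OH group gives 6 carbons: the parent is hexane.
An alcohol (–OH) is the principal characteristic group, giving the suffix -ol.
The numbering direction is chosen so that numbering from this end puts the hydroxyl group at C-3 rather than C-4.
This places the hydroxyl at C-3; a chloro group at C-6; a methyl group at C-3.
Prefixes are listed alphabetically: chloro, methyl.
The name is 6-chloro-3-methylhexan-3-ol.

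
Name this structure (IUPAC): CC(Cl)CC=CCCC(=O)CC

The longest carbon chain that includes the carbonyl and the multiple bond has 10 carbons, so the parent hydride is decane.
A ketone (C=O on an internal carbon) is the principal characteristic group, giving the suffix -one.
There is one C=C double bond, indicated by the ending -ene.
The numbering direction is chosen so that numbering from this end puts the carbonyl group at C-3 rather than C-8.
That gives the carbonyl at C-3; the double bond between C-6 and C-7; a chloro group at C-9.
The name is 9-chlorodec-6-en-3-one.

9-chlorodec-6-en-3-one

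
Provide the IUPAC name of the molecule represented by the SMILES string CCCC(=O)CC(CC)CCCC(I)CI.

The longest carbon chain that includes the carbonyl has 11 carbons, so the parent hydride is undecane.
A ketone (C=O on an internal carbon) is the principal characteristic group, giving the suffix -one.
The numbering direction is chosen so that numbering from this end puts the carbonyl group at C-4 rather than C-8.
That gives the carbonyl at C-4; an ethyl group at C-6; iodo groups at C-10 and C-11.
The substituents are ordered alphabetically, ignoring any di-/tri- multipliers.
Assembling the pieces gives 6-ethyl-10,11-diiodoundecan-4-one.

6-ethyl-10,11-diiodoundecan-4-one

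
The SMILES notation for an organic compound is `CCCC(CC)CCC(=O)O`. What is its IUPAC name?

Counting along the main chain through the –COOH group gives 7 carbons: the parent is heptane.
The highest-priority functional group is a carboxylic acid (terminal –COOH), so the name ends in -oic acid.
Number the chain so that the carboxylic acid carbon is C-1 by definition.
This places an ethyl group at C-4.
Assembling the pieces gives 4-ethylheptanoic acid.

4-ethylheptanoic acid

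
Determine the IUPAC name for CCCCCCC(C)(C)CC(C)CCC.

4,6,6-trimethyldodecane

The longest carbon chain is 12 atoms: the parent is dodecane.
The numbering direction is chosen so that the substituent locant set {4,6,6} is lower than {7,7,9} at the first point of difference.
With this numbering: methyl groups at C-4 and C-6 (×2).
The name is 4,6,6-trimethyldodecane.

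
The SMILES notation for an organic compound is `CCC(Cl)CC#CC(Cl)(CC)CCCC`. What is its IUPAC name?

Counting along the main chain through the multiple bond gives 11 carbons: the parent is undecane.
A C≡C triple bond in the chain gives the infix -yne-.
The numbering direction is chosen so that numbering from this end puts the triple bond at C-5 rather than C-6.
With this numbering: the triple bond between C-5 and C-6; chloro groups at C-3 and C-7; an ethyl group at C-7.
Substituent prefixes are cited in alphabetical order (multiplying prefixes like di-/tri- are ignored for ordering).
Assembling the pieces gives 3,7-dichloro-7-ethylundec-5-yne.

3,7-dichloro-7-ethylundec-5-yne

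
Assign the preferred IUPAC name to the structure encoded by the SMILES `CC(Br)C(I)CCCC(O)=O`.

6-bromo-5-iodoheptanoic acid

The longest carbon chain that includes the –COOH group has 7 carbons, so the parent hydride is heptane.
The principal characteristic group is a carboxylic acid (terminal –COOH), named with the suffix -oic acid.
Choose the numbering such that the carboxylic acid carbon is C-1 by definition.
With this numbering: a bromo group at C-6; an iodo group at C-5.
The substituents are ordered alphabetically, ignoring any di-/tri- multipliers.
The name is 6-bromo-5-iodoheptanoic acid.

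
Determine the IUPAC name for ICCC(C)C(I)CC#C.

4,7-diiodo-5-methylhept-1-yne

The longest chain bearing the multiple bond is 7 carbons long (heptane).
A C≡C triple bond in the chain gives the infix -yne-.
The numbering direction is chosen so that numbering from this end puts the triple bond at C-1 rather than C-6.
This places the triple bond between C-1 and C-2; iodo groups at C-4 and C-7; a methyl group at C-5.
Prefixes are listed alphabetically: iodo, methyl.
Assembling the pieces gives 4,7-diiodo-5-methylhept-1-yne.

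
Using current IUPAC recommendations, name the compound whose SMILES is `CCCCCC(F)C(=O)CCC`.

The longest carbon chain that includes the carbonyl has 10 carbons, so the parent hydride is decane.
The highest-priority functional group is a ketone (C=O on an internal carbon), so the name ends in -one.
Choose the numbering such that numbering from this end puts the carbonyl group at C-4 rather than C-7.
That gives the carbonyl at C-4; a fluoro group at C-5.
Putting it together: 5-fluorodecan-4-one.

5-fluorodecan-4-one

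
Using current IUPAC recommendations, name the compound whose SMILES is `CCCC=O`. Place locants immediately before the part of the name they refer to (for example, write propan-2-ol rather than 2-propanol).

The longest carbon chain that includes the –CHO group has 4 carbons, so the parent hydride is butane.
The principal characteristic group is an aldehyde (terminal –CHO), named with the suffix -al.
The numbering direction is chosen so that the aldehyde carbon is C-1 by definition.
Putting it together: butanal.

butanal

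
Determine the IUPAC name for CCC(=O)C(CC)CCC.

The longest carbon chain that includes the carbonyl has 7 carbons, so the parent hydride is heptane.
A ketone (C=O on an internal carbon) is the principal characteristic group, giving the suffix -one.
The numbering direction is chosen so that numbering from this end puts the carbonyl group at C-3 rather than C-5.
That gives the carbonyl at C-3; an ethyl group at C-4.
The name is 4-ethylheptan-3-one.

4-ethylheptan-3-one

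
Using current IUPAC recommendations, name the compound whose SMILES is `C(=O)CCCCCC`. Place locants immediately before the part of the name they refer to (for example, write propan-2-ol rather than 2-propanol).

heptanal

The longest carbon chain that includes the –CHO group has 7 carbons, so the parent hydride is heptane.
The principal characteristic group is an aldehyde (terminal –CHO), named with the suffix -al.
Choose the numbering such that the aldehyde carbon is C-1 by definition.
Putting it together: heptanal.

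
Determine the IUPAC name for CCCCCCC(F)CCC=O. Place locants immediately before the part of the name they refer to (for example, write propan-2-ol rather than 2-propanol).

The longest chain bearing the –CHO group is 10 carbons long (decane).
The principal characteristic group is an aldehyde (terminal –CHO), named with the suffix -al.
The numbering direction is chosen so that the aldehyde carbon is C-1 by definition.
This places a fluoro group at C-4.
The name is 4-fluorodecanal.

4-fluorodecanal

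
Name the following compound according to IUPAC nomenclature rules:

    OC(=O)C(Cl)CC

2-chlorobutanoic acid

The longest carbon chain that includes the –COOH group has 4 carbons, so the parent hydride is butane.
The highest-priority functional group is a carboxylic acid (terminal –COOH), so the name ends in -oic acid.
Choose the numbering such that the carboxylic acid carbon is C-1 by definition.
With this numbering: a chloro group at C-2.
The name is 2-chlorobutanoic acid.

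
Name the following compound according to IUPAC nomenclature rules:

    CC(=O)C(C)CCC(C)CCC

3,6-dimethylnonan-2-one

The longest carbon chain that includes the carbonyl has 9 carbons, so the parent hydride is nonane.
A ketone (C=O on an internal carbon) is the principal characteristic group, giving the suffix -one.
The numbering direction is chosen so that numbering from this end puts the carbonyl group at C-2 rather than C-8.
This places the carbonyl at C-2; methyl groups at C-3 and C-6.
Assembling the pieces gives 3,6-dimethylnonan-2-one.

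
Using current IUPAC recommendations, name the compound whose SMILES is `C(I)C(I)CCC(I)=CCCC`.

5,8,9-triiodonon-4-ene

Counting along the main chain through the multiple bond gives 9 carbons: the parent is nonane.
The chain contains a C=C double bond, so the unsaturation ending is -ene.
Choose the numbering such that numbering from this end puts the double bond at C-4 rather than C-5.
That gives the double bond between C-4 and C-5; iodo groups at C-5 and C-8 and C-9.
Putting it together: 5,8,9-triiodonon-4-ene.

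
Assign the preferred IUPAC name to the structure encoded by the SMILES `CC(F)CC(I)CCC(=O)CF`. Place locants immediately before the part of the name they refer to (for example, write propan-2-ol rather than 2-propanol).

The longest carbon chain that includes the carbonyl has 8 carbons, so the parent hydride is octane.
A ketone (C=O on an internal carbon) is the principal characteristic group, giving the suffix -one.
Number the chain so that numbering from this end puts the carbonyl group at C-2 rather than C-7.
With this numbering: the carbonyl at C-2; fluoro groups at C-1 and C-7; an iodo group at C-5.
The substituents are ordered alphabetically, ignoring any di-/tri- multipliers.
Putting it together: 1,7-difluoro-5-iodooctan-2-one.

1,7-difluoro-5-iodooctan-2-one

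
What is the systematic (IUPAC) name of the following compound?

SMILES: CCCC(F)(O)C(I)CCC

4-fluoro-5-iodooctan-4-ol

Counting along the main chain through the –OH group gives 8 carbons: the parent is octane.
The principal characteristic group is an alcohol (–OH), named with the suffix -ol.
The numbering direction is chosen so that numbering from this end puts the hydroxyl group at C-4 rather than C-5.
That gives the hydroxyl at C-4; a fluoro group at C-4; an iodo group at C-5.
Substituent prefixes are cited in alphabetical order (multiplying prefixes like di-/tri- are ignored for ordering).
Putting it together: 4-fluoro-5-iodooctan-4-ol.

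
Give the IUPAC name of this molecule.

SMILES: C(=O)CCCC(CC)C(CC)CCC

5,6-diethylnonanal

The longest chain bearing the –CHO group is 9 carbons long (nonane).
An aldehyde (terminal –CHO) is the principal characteristic group, giving the suffix -al.
The numbering direction is chosen so that the aldehyde carbon is C-1 by definition.
This places ethyl groups at C-5 and C-6.
The name is 5,6-diethylnonanal.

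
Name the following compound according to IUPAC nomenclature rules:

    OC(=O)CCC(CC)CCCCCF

4-ethyl-9-fluorononanoic acid

Counting along the main chain through the –COOH group gives 9 carbons: the parent is nonane.
A carboxylic acid (terminal –COOH) is the principal characteristic group, giving the suffix -oic acid.
Choose the numbering such that the carboxylic acid carbon is C-1 by definition.
That gives an ethyl group at C-4; a fluoro group at C-9.
Prefixes are listed alphabetically: ethyl, fluoro.
Putting it together: 4-ethyl-9-fluorononanoic acid.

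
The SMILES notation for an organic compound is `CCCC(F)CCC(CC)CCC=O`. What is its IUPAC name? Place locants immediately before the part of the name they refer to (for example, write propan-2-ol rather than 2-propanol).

4-ethyl-7-fluorodecanal

The longest chain bearing the –CHO group is 10 carbons long (decane).
The highest-priority functional group is an aldehyde (terminal –CHO), so the name ends in -al.
Choose the numbering such that the aldehyde carbon is C-1 by definition.
This places an ethyl group at C-4; a fluoro group at C-7.
The substituents are ordered alphabetically, ignoring any di-/tri- multipliers.
The name is 4-ethyl-7-fluorodecanal.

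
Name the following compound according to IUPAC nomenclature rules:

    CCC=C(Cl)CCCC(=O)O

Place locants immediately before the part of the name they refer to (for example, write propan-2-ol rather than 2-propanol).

The longest carbon chain that includes the –COOH group and the multiple bond has 8 carbons, so the parent hydride is octane.
The principal characteristic group is a carboxylic acid (terminal –COOH), named with the suffix -oic acid.
The chain contains a C=C double bond, so the unsaturation ending is -ene.
Number the chain so that the carboxylic acid carbon is C-1 by definition.
That gives the double bond between C-5 and C-6; a chloro group at C-5.
Putting it together: 5-chlorooct-5-enoic acid.

5-chlorooct-5-enoic acid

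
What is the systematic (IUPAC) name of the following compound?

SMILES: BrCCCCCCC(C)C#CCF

10-bromo-1-fluoro-4-methyldec-2-yne

The longest carbon chain that includes the multiple bond has 10 carbons, so the parent hydride is decane.
The chain contains a C≡C triple bond, so the unsaturation ending is -yne.
Number the chain so that numbering from this end puts the triple bond at C-2 rather than C-8.
That gives the triple bond between C-2 and C-3; a bromo group at C-10; a fluoro group at C-1; a methyl group at C-4.
Substituent prefixes are cited in alphabetical order (multiplying prefixes like di-/tri- are ignored for ordering).
Putting it together: 10-bromo-1-fluoro-4-methyldec-2-yne.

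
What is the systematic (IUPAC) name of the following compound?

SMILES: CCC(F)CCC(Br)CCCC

6-bromo-3-fluorodecane

The longest continuous carbon chain has 10 atoms, so the parent hydride is decane.
Choose the numbering such that the substituent locant set {3,6} is lower than {5,8} at the first point of difference.
This places a bromo group at C-6; a fluoro group at C-3.
Prefixes are listed alphabetically: bromo, fluoro.
Putting it together: 6-bromo-3-fluorodecane.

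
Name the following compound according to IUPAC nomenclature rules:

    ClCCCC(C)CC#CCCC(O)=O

10-chloro-7-methyldec-4-ynoic acid

Counting along the main chain through the –COOH group and the multiple bond gives 10 carbons: the parent is decane.
A carboxylic acid (terminal –COOH) is the principal characteristic group, giving the suffix -oic acid.
There is one C≡C triple bond, indicated by the ending -yne.
Choose the numbering such that the carboxylic acid carbon is C-1 by definition.
That gives the triple bond between C-4 and C-5; a chloro group at C-10; a methyl group at C-7.
Substituent prefixes are cited in alphabetical order (multiplying prefixes like di-/tri- are ignored for ordering).
The name is 10-chloro-7-methyldec-4-ynoic acid.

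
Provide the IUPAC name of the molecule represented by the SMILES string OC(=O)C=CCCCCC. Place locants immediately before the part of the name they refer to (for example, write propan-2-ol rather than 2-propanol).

The longest chain bearing the –COOH group and the multiple bond is 8 carbons long (octane).
The highest-priority functional group is a carboxylic acid (terminal –COOH), so the name ends in -oic acid.
The chain contains a C=C double bond, so the unsaturation ending is -ene.
Choose the numbering such that the carboxylic acid carbon is C-1 by definition.
With this numbering: the double bond between C-2 and C-3.
Assembling the pieces gives oct-2-enoic acid.

oct-2-enoic acid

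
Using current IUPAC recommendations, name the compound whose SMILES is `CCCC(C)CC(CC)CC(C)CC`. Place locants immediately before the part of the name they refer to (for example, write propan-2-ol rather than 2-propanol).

The parent chain contains 10 carbons (decane).
The numbering direction is chosen so that the substituent locant set {3,5,7} is lower than {4,6,8} at the first point of difference.
With this numbering: an ethyl group at C-5; methyl groups at C-3 and C-7.
Prefixes are listed alphabetically: ethyl, methyl.
Putting it together: 5-ethyl-3,7-dimethyldecane.

5-ethyl-3,7-dimethyldecane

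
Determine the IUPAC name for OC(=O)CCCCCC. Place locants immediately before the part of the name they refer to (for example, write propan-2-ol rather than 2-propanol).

Counting along the main chain through the –COOH group gives 7 carbons: the parent is heptane.
The principal characteristic group is a carboxylic acid (terminal –COOH), named with the suffix -oic acid.
Choose the numbering such that the carboxylic acid carbon is C-1 by definition.
The name is heptanoic acid.

heptanoic acid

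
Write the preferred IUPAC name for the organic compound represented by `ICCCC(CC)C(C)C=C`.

4-ethyl-7-iodo-3-methylhept-1-ene

Counting along the main chain through the multiple bond gives 7 carbons: the parent is heptane.
There is one C=C double bond, indicated by the ending -ene.
Number the chain so that numbering from this end puts the double bond at C-1 rather than C-6.
That gives the double bond between C-1 and C-2; an ethyl group at C-4; an iodo group at C-7; a methyl group at C-3.
Prefixes are listed alphabetically: ethyl, iodo, methyl.
Putting it together: 4-ethyl-7-iodo-3-methylhept-1-ene.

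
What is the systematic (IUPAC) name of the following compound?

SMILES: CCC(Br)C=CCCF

5-bromo-1-fluorohept-3-ene

The longest carbon chain that includes the multiple bond has 7 carbons, so the parent hydride is heptane.
The chain contains a C=C double bond, so the unsaturation ending is -ene.
Choose the numbering such that numbering from this end puts the double bond at C-3 rather than C-4.
That gives the double bond between C-3 and C-4; a bromo group at C-5; a fluoro group at C-1.
Prefixes are listed alphabetically: bromo, fluoro.
Putting it together: 5-bromo-1-fluorohept-3-ene.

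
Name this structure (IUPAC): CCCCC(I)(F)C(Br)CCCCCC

6-bromo-5-fluoro-5-iodododecane

The longest carbon chain is 12 atoms: the parent is dodecane.
Choose the numbering such that the substituent locant set {5,5,6} is lower than {7,8,8} at the first point of difference.
That gives a bromo group at C-6; a fluoro group at C-5; an iodo group at C-5.
The substituents are ordered alphabetically, ignoring any di-/tri- multipliers.
Assembling the pieces gives 6-bromo-5-fluoro-5-iodododecane.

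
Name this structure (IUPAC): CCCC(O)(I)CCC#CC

The longest chain bearing the –OH group and the multiple bond is 9 carbons long (nonane).
The principal characteristic group is an alcohol (–OH), named with the suffix -ol.
There is one C≡C triple bond, indicated by the ending -yne.
The numbering direction is chosen so that numbering from this end puts the hydroxyl group at C-4 rather than C-6.
With this numbering: the hydroxyl at C-4; the triple bond between C-7 and C-8; an iodo group at C-4.
Putting it together: 4-iodonon-7-yn-4-ol.

4-iodonon-7-yn-4-ol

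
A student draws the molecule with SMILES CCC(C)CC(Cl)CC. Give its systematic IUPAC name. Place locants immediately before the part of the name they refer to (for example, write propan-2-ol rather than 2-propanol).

3-chloro-5-methylheptane

The longest carbon chain is 7 atoms: the parent is heptane.
Choose the numbering such that the locant sets are identical either way, so the alphabetically earlier chloro substituent takes the lower locant (3 rather than 5).
That gives a chloro group at C-3; a methyl group at C-5.
The substituents are ordered alphabetically, ignoring any di-/tri- multipliers.
The name is 3-chloro-5-methylheptane.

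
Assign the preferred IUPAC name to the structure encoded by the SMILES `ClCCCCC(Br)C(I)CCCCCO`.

The longest chain bearing the –OH group is 11 carbons long (undecane).
The highest-priority functional group is an alcohol (–OH), so the name ends in -ol.
Number the chain so that numbering from this end puts the hydroxyl group at C-1 rather than C-11.
That gives the hydroxyl at C-1; a bromo group at C-7; a chloro group at C-11; an iodo group at C-6.
Prefixes are listed alphabetically: bromo, chloro, iodo.
The name is 7-bromo-11-chloro-6-iodoundecan-1-ol.

7-bromo-11-chloro-6-iodoundecan-1-ol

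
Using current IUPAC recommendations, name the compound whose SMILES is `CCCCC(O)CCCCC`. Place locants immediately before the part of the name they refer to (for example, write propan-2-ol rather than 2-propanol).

decan-5-ol

The longest chain bearing the –OH group is 10 carbons long (decane).
The highest-priority functional group is an alcohol (–OH), so the name ends in -ol.
Choose the numbering such that numbering from this end puts the hydroxyl group at C-5 rather than C-6.
With this numbering: the hydroxyl at C-5.
Putting it together: decan-5-ol.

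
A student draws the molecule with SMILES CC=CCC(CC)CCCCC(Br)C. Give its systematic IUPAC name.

The longest carbon chain that includes the multiple bond has 11 carbons, so the parent hydride is undecane.
There is one C=C double bond, indicated by the ending -ene.
Number the chain so that numbering from this end puts the double bond at C-2 rather than C-9.
With this numbering: the double bond between C-2 and C-3; a bromo group at C-10; an ethyl group at C-5.
Substituent prefixes are cited in alphabetical order (multiplying prefixes like di-/tri- are ignored for ordering).
Assembling the pieces gives 10-bromo-5-ethylundec-2-ene.

10-bromo-5-ethylundec-2-ene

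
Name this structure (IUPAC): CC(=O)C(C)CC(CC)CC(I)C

5-ethyl-7-iodo-3-methyloctan-2-one

The longest chain bearing the carbonyl is 8 carbons long (octane).
The highest-priority functional group is a ketone (C=O on an internal carbon), so the name ends in -one.
The numbering direction is chosen so that numbering from this end puts the carbonyl group at C-2 rather than C-7.
This places the carbonyl at C-2; an ethyl group at C-5; an iodo group at C-7; a methyl group at C-3.
The substituents are ordered alphabetically, ignoring any di-/tri- multipliers.
Putting it together: 5-ethyl-7-iodo-3-methyloctan-2-one.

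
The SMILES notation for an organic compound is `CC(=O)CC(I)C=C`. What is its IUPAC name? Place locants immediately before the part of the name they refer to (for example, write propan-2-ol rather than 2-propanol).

4-iodohex-5-en-2-one

Counting along the main chain through the carbonyl and the multiple bond gives 6 carbons: the parent is hexane.
A ketone (C=O on an internal carbon) is the principal characteristic group, giving the suffix -one.
There is one C=C double bond, indicated by the ending -ene.
The numbering direction is chosen so that numbering from this end puts the carbonyl group at C-2 rather than C-5.
With this numbering: the carbonyl at C-2; the double bond between C-5 and C-6; an iodo group at C-4.
Assembling the pieces gives 4-iodohex-5-en-2-one.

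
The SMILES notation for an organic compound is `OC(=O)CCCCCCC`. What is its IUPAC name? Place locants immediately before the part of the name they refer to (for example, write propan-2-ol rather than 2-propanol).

octanoic acid

Counting along the main chain through the –COOH group gives 8 carbons: the parent is octane.
A carboxylic acid (terminal –COOH) is the principal characteristic group, giving the suffix -oic acid.
Choose the numbering such that the carboxylic acid carbon is C-1 by definition.
Putting it together: octanoic acid.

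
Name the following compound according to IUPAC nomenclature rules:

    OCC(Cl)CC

2-chlorobutan-1-ol

The longest chain bearing the –OH group is 4 carbons long (butane).
The highest-priority functional group is an alcohol (–OH), so the name ends in -ol.
Number the chain so that numbering from this end puts the hydroxyl group at C-1 rather than C-4.
That gives the hydroxyl at C-1; a chloro group at C-2.
Putting it together: 2-chlorobutan-1-ol.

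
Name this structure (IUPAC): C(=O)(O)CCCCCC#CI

8-iodooct-7-ynoic acid

Counting along the main chain through the –COOH group and the multiple bond gives 8 carbons: the parent is octane.
The principal characteristic group is a carboxylic acid (terminal –COOH), named with the suffix -oic acid.
The chain contains a C≡C triple bond, so the unsaturation ending is -yne.
The numbering direction is chosen so that the carboxylic acid carbon is C-1 by definition.
This places the triple bond between C-7 and C-8; an iodo group at C-8.
The name is 8-iodooct-7-ynoic acid.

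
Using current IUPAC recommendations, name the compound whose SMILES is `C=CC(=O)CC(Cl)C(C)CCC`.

5-chloro-6-methylnon-1-en-3-one

Counting along the main chain through the carbonyl and the multiple bond gives 9 carbons: the parent is nonane.
The highest-priority functional group is a ketone (C=O on an internal carbon), so the name ends in -one.
The chain contains a C=C double bond, so the unsaturation ending is -ene.
Choose the numbering such that numbering from this end puts the carbonyl group at C-3 rather than C-7.
That gives the carbonyl at C-3; the double bond between C-1 and C-2; a chloro group at C-5; a methyl group at C-6.
Substituent prefixes are cited in alphabetical order (multiplying prefixes like di-/tri- are ignored for ordering).
The name is 5-chloro-6-methylnon-1-en-3-one.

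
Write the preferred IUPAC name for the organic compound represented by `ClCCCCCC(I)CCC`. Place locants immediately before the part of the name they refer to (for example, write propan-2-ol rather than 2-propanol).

1-chloro-6-iodononane

The longest continuous carbon chain has 9 atoms, so the parent hydride is nonane.
Choose the numbering such that the substituent locant set {1,6} is lower than {4,9} at the first point of difference.
This places a chloro group at C-1; an iodo group at C-6.
Substituent prefixes are cited in alphabetical order (multiplying prefixes like di-/tri- are ignored for ordering).
The name is 1-chloro-6-iodononane.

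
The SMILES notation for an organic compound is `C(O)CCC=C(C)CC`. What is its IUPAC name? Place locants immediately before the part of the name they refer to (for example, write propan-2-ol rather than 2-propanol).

The longest carbon chain that includes the –OH group and the multiple bond has 7 carbons, so the parent hydride is heptane.
An alcohol (–OH) is the principal characteristic group, giving the suffix -ol.
There is one C=C double bond, indicated by the ending -ene.
Choose the numbering such that numbering from this end puts the hydroxyl group at C-1 rather than C-7.
That gives the hydroxyl at C-1; the double bond between C-4 and C-5; a methyl group at C-5.
Assembling the pieces gives 5-methylhept-4-en-1-ol.

5-methylhept-4-en-1-ol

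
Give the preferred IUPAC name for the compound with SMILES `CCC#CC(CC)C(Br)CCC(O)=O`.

The longest chain bearing the –COOH group and the multiple bond is 9 carbons long (nonane).
A carboxylic acid (terminal –COOH) is the principal characteristic group, giving the suffix -oic acid.
The chain contains a C≡C triple bond, so the unsaturation ending is -yne.
Number the chain so that the carboxylic acid carbon is C-1 by definition.
This places the triple bond between C-6 and C-7; a bromo group at C-4; an ethyl group at C-5.
The substituents are ordered alphabetically, ignoring any di-/tri- multipliers.
Assembling the pieces gives 4-bromo-5-ethylnon-6-ynoic acid.

4-bromo-5-ethylnon-6-ynoic acid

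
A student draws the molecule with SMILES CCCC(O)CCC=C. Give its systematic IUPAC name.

Counting along the main chain through the –OH group and the multiple bond gives 8 carbons: the parent is octane.
The principal characteristic group is an alcohol (–OH), named with the suffix -ol.
There is one C=C double bond, indicated by the ending -ene.
Number the chain so that numbering from this end puts the hydroxyl group at C-4 rather than C-5.
That gives the hydroxyl at C-4; the double bond between C-7 and C-8.
The name is oct-7-en-4-ol.

oct-7-en-4-ol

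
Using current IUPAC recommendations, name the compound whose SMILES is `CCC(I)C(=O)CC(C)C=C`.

Counting along the main chain through the carbonyl and the multiple bond gives 8 carbons: the parent is octane.
The principal characteristic group is a ketone (C=O on an internal carbon), named with the suffix -one.
A C=C double bond in the chain gives the infix -ene-.
Number the chain so that numbering from this end puts the carbonyl group at C-4 rather than C-5.
With this numbering: the carbonyl at C-4; the double bond between C-7 and C-8; an iodo group at C-3; a methyl group at C-6.
Prefixes are listed alphabetically: iodo, methyl.
Assembling the pieces gives 3-iodo-6-methyloct-7-en-4-one.

3-iodo-6-methyloct-7-en-4-one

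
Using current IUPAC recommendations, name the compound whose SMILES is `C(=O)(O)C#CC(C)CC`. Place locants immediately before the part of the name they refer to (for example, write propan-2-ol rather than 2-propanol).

4-methylhex-2-ynoic acid

Counting along the main chain through the –COOH group and the multiple bond gives 6 carbons: the parent is hexane.
The principal characteristic group is a carboxylic acid (terminal –COOH), named with the suffix -oic acid.
There is one C≡C triple bond, indicated by the ending -yne.
The numbering direction is chosen so that the carboxylic acid carbon is C-1 by definition.
With this numbering: the triple bond between C-2 and C-3; a methyl group at C-4.
Putting it together: 4-methylhex-2-ynoic acid.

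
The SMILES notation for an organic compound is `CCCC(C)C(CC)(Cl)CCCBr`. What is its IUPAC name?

The longest continuous carbon chain has 8 atoms, so the parent hydride is octane.
Choose the numbering such that the substituent locant set {1,4,4,5} is lower than {4,5,5,8} at the first point of difference.
That gives a bromo group at C-1; a chloro group at C-4; an ethyl group at C-4; a methyl group at C-5.
The substituents are ordered alphabetically, ignoring any di-/tri- multipliers.
Putting it together: 1-bromo-4-chloro-4-ethyl-5-methyloctane.

1-bromo-4-chloro-4-ethyl-5-methyloctane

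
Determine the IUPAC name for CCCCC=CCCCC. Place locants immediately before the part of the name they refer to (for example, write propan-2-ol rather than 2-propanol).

The longest carbon chain that includes the multiple bond has 10 carbons, so the parent hydride is decane.
There is one C=C double bond, indicated by the ending -ene.
Both numbering directions give the same locant set; either may be used.
That gives the double bond between C-5 and C-6.
The name is dec-5-ene.

dec-5-ene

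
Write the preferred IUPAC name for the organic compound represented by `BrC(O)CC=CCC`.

1-bromohex-3-en-1-ol

Counting along the main chain through the –OH group and the multiple bond gives 6 carbons: the parent is hexane.
The highest-priority functional group is an alcohol (–OH), so the name ends in -ol.
The chain contains a C=C double bond, so the unsaturation ending is -ene.
Choose the numbering such that numbering from this end puts the hydroxyl group at C-1 rather than C-6.
With this numbering: the hydroxyl at C-1; the double bond between C-3 and C-4; a bromo group at C-1.
Putting it together: 1-bromohex-3-en-1-ol.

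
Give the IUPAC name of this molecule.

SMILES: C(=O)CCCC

pentanal

The longest chain bearing the –CHO group is 5 carbons long (pentane).
The principal characteristic group is an aldehyde (terminal –CHO), named with the suffix -al.
Number the chain so that the aldehyde carbon is C-1 by definition.
The name is pentanal.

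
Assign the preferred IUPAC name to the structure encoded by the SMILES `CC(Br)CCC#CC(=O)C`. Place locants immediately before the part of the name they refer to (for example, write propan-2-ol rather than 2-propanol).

Counting along the main chain through the carbonyl and the multiple bond gives 8 carbons: the parent is octane.
The principal characteristic group is a ketone (C=O on an internal carbon), named with the suffix -one.
The chain contains a C≡C triple bond, so the unsaturation ending is -yne.
Number the chain so that numbering from this end puts the carbonyl group at C-2 rather than C-7.
This places the carbonyl at C-2; the triple bond between C-3 and C-4; a bromo group at C-7.
Assembling the pieces gives 7-bromooct-3-yn-2-one.

7-bromooct-3-yn-2-one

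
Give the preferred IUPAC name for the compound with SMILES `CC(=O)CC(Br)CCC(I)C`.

4-bromo-7-iodooctan-2-one

The longest chain bearing the carbonyl is 8 carbons long (octane).
The highest-priority functional group is a ketone (C=O on an internal carbon), so the name ends in -one.
The numbering direction is chosen so that numbering from this end puts the carbonyl group at C-2 rather than C-7.
That gives the carbonyl at C-2; a bromo group at C-4; an iodo group at C-7.
The substituents are ordered alphabetically, ignoring any di-/tri- multipliers.
Assembling the pieces gives 4-bromo-7-iodooctan-2-one.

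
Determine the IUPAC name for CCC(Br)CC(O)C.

4-bromohexan-2-ol

Counting along the main chain through the –OH group gives 6 carbons: the parent is hexane.
The principal characteristic group is an alcohol (–OH), named with the suffix -ol.
The numbering direction is chosen so that numbering from this end puts the hydroxyl group at C-2 rather than C-5.
This places the hydroxyl at C-2; a bromo group at C-4.
Putting it together: 4-bromohexan-2-ol.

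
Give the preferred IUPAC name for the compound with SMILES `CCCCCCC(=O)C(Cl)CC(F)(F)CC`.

Counting along the main chain through the carbonyl gives 12 carbons: the parent is dodecane.
A ketone (C=O on an internal carbon) is the principal characteristic group, giving the suffix -one.
Number the chain so that numbering from this end puts the carbonyl group at C-6 rather than C-7.
This places the carbonyl at C-6; a chloro group at C-5; two fluoro groups at C-3.
Prefixes are listed alphabetically: chloro, fluoro.
Assembling the pieces gives 5-chloro-3,3-difluorododecan-6-one.

5-chloro-3,3-difluorododecan-6-one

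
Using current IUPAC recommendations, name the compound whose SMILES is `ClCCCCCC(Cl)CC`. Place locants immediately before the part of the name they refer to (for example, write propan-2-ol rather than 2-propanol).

1,6-dichlorooctane

The longest continuous carbon chain has 8 atoms, so the parent hydride is octane.
Number the chain so that the substituent locant set {1,6} is lower than {3,8} at the first point of difference.
With this numbering: chloro groups at C-1 and C-6.
Assembling the pieces gives 1,6-dichlorooctane.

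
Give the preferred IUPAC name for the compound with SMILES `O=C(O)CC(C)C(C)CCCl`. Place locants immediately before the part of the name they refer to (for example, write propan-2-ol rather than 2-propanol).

6-chloro-3,4-dimethylhexanoic acid

Counting along the main chain through the –COOH group gives 6 carbons: the parent is hexane.
The highest-priority functional group is a carboxylic acid (terminal –COOH), so the name ends in -oic acid.
Choose the numbering such that the carboxylic acid carbon is C-1 by definition.
That gives a chloro group at C-6; methyl groups at C-3 and C-4.
Prefixes are listed alphabetically: chloro, methyl.
The name is 6-chloro-3,4-dimethylhexanoic acid.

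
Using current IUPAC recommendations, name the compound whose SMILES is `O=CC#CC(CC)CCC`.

The longest carbon chain that includes the –CHO group and the multiple bond has 7 carbons, so the parent hydride is heptane.
An aldehyde (terminal –CHO) is the principal characteristic group, giving the suffix -al.
The chain contains a C≡C triple bond, so the unsaturation ending is -yne.
Number the chain so that the aldehyde carbon is C-1 by definition.
With this numbering: the triple bond between C-2 and C-3; an ethyl group at C-4.
Putting it together: 4-ethylhept-2-ynal.

4-ethylhept-2-ynal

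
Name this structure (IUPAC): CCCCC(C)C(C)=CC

The longest carbon chain that includes the multiple bond has 8 carbons, so the parent hydride is octane.
The chain contains a C=C double bond, so the unsaturation ending is -ene.
The numbering direction is chosen so that numbering from this end puts the double bond at C-2 rather than C-6.
This places the double bond between C-2 and C-3; methyl groups at C-3 and C-4.
The name is 3,4-dimethyloct-2-ene.

3,4-dimethyloct-2-ene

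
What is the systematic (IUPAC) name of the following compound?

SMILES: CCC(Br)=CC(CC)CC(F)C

The longest carbon chain that includes the multiple bond has 8 carbons, so the parent hydride is octane.
A C=C double bond in the chain gives the infix -ene-.
The numbering direction is chosen so that numbering from this end puts the double bond at C-3 rather than C-5.
This places the double bond between C-3 and C-4; a bromo group at C-3; an ethyl group at C-5; a fluoro group at C-7.
Substituent prefixes are cited in alphabetical order (multiplying prefixes like di-/tri- are ignored for ordering).
Assembling the pieces gives 3-bromo-5-ethyl-7-fluorooct-3-ene.

3-bromo-5-ethyl-7-fluorooct-3-ene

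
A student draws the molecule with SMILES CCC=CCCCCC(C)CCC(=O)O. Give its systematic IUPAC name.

The longest carbon chain that includes the –COOH group and the multiple bond has 12 carbons, so the parent hydride is dodecane.
The principal characteristic group is a carboxylic acid (terminal –COOH), named with the suffix -oic acid.
There is one C=C double bond, indicated by the ending -ene.
Choose the numbering such that the carboxylic acid carbon is C-1 by definition.
That gives the double bond between C-9 and C-10; a methyl group at C-4.
Assembling the pieces gives 4-methyldodec-9-enoic acid.

4-methyldodec-9-enoic acid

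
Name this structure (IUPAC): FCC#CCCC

1-fluorohex-2-yne

The longest carbon chain that includes the multiple bond has 6 carbons, so the parent hydride is hexane.
There is one C≡C triple bond, indicated by the ending -yne.
Choose the numbering such that numbering from this end puts the triple bond at C-2 rather than C-4.
That gives the triple bond between C-2 and C-3; a fluoro group at C-1.
The name is 1-fluorohex-2-yne.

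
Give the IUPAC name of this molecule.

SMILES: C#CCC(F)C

The longest carbon chain that includes the multiple bond has 5 carbons, so the parent hydride is pentane.
There is one C≡C triple bond, indicated by the ending -yne.
Choose the numbering such that numbering from this end puts the triple bond at C-1 rather than C-4.
With this numbering: the triple bond between C-1 and C-2; a fluoro group at C-4.
The name is 4-fluoropent-1-yne.

4-fluoropent-1-yne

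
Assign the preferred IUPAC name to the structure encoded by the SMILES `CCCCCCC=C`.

The longest carbon chain that includes the multiple bond has 8 carbons, so the parent hydride is octane.
The chain contains a C=C double bond, so the unsaturation ending is -ene.
The numbering direction is chosen so that numbering from this end puts the double bond at C-1 rather than C-7.
With this numbering: the double bond between C-1 and C-2.
Assembling the pieces gives oct-1-ene.

oct-1-ene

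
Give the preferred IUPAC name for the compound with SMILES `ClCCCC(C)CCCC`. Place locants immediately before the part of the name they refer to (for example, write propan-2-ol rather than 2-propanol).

1-chloro-4-methyloctane

The longest continuous carbon chain has 8 atoms, so the parent hydride is octane.
Number the chain so that the substituent locant set {1,4} is lower than {5,8} at the first point of difference.
This places a chloro group at C-1; a methyl group at C-4.
Substituent prefixes are cited in alphabetical order (multiplying prefixes like di-/tri- are ignored for ordering).
The name is 1-chloro-4-methyloctane.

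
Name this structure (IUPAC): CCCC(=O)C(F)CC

Counting along the main chain through the carbonyl gives 7 carbons: the parent is heptane.
A ketone (C=O on an internal carbon) is the principal characteristic group, giving the suffix -one.
Choose the numbering such that the substituent locant set {3} is lower than {5} at the first point of difference.
With this numbering: the carbonyl at C-4; a fluoro group at C-3.
Assembling the pieces gives 3-fluoroheptan-4-one.

3-fluoroheptan-4-one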